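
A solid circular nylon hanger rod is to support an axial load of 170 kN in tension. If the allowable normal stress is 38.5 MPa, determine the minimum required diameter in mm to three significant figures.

75.0 mm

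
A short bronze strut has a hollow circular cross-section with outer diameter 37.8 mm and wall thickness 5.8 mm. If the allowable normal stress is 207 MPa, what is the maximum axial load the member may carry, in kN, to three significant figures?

121 kN

A = 583.1 mm².
P_max = σ_allow · A = 207 · 583.1 = 120700 N = 120.7 kN.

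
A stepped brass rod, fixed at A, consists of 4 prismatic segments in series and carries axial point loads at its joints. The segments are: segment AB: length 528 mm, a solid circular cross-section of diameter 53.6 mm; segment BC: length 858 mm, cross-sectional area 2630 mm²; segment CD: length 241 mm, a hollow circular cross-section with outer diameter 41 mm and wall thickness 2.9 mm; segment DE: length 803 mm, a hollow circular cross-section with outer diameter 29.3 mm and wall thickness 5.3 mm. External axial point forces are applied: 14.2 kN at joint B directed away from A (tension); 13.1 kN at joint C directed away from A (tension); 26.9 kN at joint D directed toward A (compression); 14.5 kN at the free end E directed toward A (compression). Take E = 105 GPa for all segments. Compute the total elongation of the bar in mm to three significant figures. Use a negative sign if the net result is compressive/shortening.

-0.671 mm

Internal axial forces (sectioning from the free end, tension +): N_DE = -14.5 kN, N_CD = -41.4 kN, N_BC = -28.3 kN, N_AB = -14.1 kN.
A_AB = 2256 mm².
A_CD = 347.1 mm².
A_DE = 399.6 mm².
δ_AB = -14100·528/(2256·105000) = -0.03142 mm
δ_BC = -28300·858/(2630·105000) = -0.08793 mm
δ_CD = -41400·241/(347.1·105000) = -0.2738 mm
δ_DE = -14500·803/(399.6·105000) = -0.2775 mm
δ = Σδ_i = -0.6706 mm.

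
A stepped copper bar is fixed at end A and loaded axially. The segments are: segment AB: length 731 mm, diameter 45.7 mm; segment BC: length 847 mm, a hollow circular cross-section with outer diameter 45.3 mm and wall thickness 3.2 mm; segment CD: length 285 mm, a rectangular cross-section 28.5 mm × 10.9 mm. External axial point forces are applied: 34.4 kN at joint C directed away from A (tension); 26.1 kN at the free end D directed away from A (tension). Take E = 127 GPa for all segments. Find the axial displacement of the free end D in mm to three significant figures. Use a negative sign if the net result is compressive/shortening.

1.35 mm

Internal axial forces (sectioning from the free end, tension +): N_CD = 26.1 kN, N_BC = 60.5 kN, N_AB = 60.5 kN.
A_AB = 1640 mm².
A_BC = 423.2 mm².
A_CD = 310.7 mm².
δ_AB = 60500·731/(1640·127000) = 0.2123 mm
δ_BC = 60500·847/(423.2·127000) = 0.9534 mm
δ_CD = 26100·285/(310.7·127000) = 0.1885 mm
δ = Σδ_i = 1.354 mm.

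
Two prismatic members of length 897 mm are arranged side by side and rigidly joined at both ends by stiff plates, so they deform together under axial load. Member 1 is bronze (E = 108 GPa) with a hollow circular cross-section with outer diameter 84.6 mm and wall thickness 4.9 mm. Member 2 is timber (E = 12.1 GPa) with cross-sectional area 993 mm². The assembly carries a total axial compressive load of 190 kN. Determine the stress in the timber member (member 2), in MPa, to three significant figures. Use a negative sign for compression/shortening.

-15.9 MPa

A_1 = 1227 mm².
Equal strain + equilibrium ⇒ each member carries load in proportion to AE: A₁E₁ = 132500000 N, A₂E₂ = 12020000 N, ΣAE = 144500000 N.
σ₂ = P·E₂/ΣAE = -190000·12100/144500000 = -15.91 MPa.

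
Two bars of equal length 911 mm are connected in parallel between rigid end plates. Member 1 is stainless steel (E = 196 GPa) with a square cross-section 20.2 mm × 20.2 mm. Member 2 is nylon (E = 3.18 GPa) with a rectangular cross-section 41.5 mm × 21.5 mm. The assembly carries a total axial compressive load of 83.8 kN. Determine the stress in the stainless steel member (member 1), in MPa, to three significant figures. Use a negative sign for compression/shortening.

-198 MPa

A_1 = 408 mm².
A_2 = 892.2 mm².
Equal strain + equilibrium ⇒ each member carries load in proportion to AE: A₁E₁ = 79980000 N, A₂E₂ = 2837000 N, ΣAE = 82810000 N.
σ₁ = P·E₁/ΣAE = -83800·196000/82810000 = -198.3 MPa.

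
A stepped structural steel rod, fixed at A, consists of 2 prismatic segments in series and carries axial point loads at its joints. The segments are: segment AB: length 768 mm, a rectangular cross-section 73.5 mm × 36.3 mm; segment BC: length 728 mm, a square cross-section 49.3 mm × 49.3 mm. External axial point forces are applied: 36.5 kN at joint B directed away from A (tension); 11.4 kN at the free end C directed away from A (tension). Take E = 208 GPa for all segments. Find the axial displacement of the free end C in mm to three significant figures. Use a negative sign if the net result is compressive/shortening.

Internal axial forces (sectioning from the free end, tension +): N_BC = 11.4 kN, N_AB = 47.9 kN.
A_AB = 2668 mm².
A_BC = 2430 mm².
δ_AB = 47900·768/(2668·208000) = 0.06629 mm
δ_BC = 11400·728/(2430·208000) = 0.01642 mm
δ = Σδ_i = 0.08271 mm.

0.0827 mm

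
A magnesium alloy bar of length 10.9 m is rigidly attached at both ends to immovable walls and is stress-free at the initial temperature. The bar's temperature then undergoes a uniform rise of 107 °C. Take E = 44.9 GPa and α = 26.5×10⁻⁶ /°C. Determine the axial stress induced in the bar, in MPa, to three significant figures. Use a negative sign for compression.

-127 MPa

Free thermal expansion αLΔT = 26.5e-6 · 10900 · 107 = 30.91 mm.
The walls impose strain ε = −(30.91)/10900 = -2.8355e-03; σ = Eε = 44900 · -2.8355e-03 = -127.3 MPa.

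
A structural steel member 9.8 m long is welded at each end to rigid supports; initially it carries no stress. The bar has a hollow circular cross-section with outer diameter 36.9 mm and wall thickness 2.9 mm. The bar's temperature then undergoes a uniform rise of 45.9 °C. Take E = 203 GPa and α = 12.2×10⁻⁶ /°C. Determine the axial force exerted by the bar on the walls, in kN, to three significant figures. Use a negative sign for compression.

-35.2 kN

Free thermal expansion αLΔT = 12.2e-6 · 9800 · 45.9 = 5.488 mm.
The walls impose strain ε = −(5.488)/9800 = -5.5998e-04; σ = Eε = 203000 · -5.5998e-04 = -113.7 MPa.
Wall reaction R = σ·A = -113.7·309.8 = -35210 N = -35.21 kN.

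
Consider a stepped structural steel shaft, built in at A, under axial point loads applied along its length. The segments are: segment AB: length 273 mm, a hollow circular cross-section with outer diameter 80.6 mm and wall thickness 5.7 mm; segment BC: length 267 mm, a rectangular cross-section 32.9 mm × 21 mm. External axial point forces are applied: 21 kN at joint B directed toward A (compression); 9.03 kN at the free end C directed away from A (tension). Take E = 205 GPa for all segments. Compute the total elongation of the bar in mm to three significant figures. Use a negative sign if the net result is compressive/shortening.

0.00514 mm

Internal axial forces (sectioning from the free end, tension +): N_BC = 9.03 kN, N_AB = -11.97 kN.
A_AB = 1341 mm².
A_BC = 690.9 mm².
δ_AB = -11970·273/(1341·205000) = -0.01188 mm
δ_BC = 9030·267/(690.9·205000) = 0.01702 mm
δ = Σδ_i = 0.005138 mm.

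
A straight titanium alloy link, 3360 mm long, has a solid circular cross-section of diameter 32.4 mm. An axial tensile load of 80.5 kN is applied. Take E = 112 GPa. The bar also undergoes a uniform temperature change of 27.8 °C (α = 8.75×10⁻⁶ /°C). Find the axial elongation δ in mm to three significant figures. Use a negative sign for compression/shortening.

A = 824.5 mm².
δ_mech = NL/(AE) = 80500·3360/(824.5·112000) = 2.929 mm.
δ_thermal = αLΔT = 8.75e-6·3360·27.8 = 0.8173 mm.
δ = δ_mech + δ_thermal = 3.746 mm.

3.75 mm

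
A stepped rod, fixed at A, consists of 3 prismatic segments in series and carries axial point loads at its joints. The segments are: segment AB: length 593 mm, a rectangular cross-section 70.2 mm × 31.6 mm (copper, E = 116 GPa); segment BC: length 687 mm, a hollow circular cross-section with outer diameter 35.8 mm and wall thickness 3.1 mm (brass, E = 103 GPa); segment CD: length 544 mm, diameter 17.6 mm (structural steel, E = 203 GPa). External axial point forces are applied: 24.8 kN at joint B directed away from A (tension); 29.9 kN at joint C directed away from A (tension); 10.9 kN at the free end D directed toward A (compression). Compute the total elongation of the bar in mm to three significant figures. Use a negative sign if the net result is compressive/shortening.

0.379 mm

Internal axial forces (sectioning from the free end, tension +): N_CD = -10.9 kN, N_BC = 19 kN, N_AB = 43.8 kN.
A_AB = 2218 mm².
A_BC = 318.5 mm².
A_CD = 243.3 mm².
δ_AB = 43800·593/(2218·116000) = 0.1009 mm
δ_BC = 19000·687/(318.5·103000) = 0.3979 mm
δ_CD = -10900·544/(243.3·203000) = -0.1201 mm
δ = Σδ_i = 0.3788 mm.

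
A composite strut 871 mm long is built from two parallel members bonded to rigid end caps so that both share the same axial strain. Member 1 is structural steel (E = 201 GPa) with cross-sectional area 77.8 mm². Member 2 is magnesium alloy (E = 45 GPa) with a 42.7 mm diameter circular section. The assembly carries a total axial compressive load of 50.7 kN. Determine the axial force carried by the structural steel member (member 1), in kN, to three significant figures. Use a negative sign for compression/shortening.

-9.90 kN

A_2 = 1432 mm².
Equal strain + equilibrium ⇒ each member carries load in proportion to AE: A₁E₁ = 15640000 N, A₂E₂ = 64440000 N, ΣAE = 80080000 N.
F₁ = P·A₁E₁/ΣAE = -50700·15640000/80080000 = -9901 N.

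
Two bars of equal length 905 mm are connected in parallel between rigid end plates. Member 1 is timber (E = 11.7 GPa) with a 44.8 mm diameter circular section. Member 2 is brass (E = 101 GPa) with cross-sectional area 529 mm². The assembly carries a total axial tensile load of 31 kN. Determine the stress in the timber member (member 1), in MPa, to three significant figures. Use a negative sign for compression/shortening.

A_1 = 1576 mm².
Equal strain + equilibrium ⇒ each member carries load in proportion to AE: A₁E₁ = 18440000 N, A₂E₂ = 53430000 N, ΣAE = 71870000 N.
σ₁ = P·E₁/ΣAE = 31000·11700/71870000 = 5.046 MPa.

5.05 MPa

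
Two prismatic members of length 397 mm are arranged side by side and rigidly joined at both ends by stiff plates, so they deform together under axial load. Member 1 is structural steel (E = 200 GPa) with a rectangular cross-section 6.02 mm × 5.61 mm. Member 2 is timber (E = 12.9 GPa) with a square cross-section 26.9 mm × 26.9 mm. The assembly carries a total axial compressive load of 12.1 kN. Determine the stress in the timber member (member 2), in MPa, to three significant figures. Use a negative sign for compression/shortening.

-9.70 MPa

A_1 = 33.77 mm².
A_2 = 723.6 mm².
Equal strain + equilibrium ⇒ each member carries load in proportion to AE: A₁E₁ = 6754000 N, A₂E₂ = 9335000 N, ΣAE = 16090000 N.
σ₂ = P·E₂/ΣAE = -12100·12900/16090000 = -9.702 MPa.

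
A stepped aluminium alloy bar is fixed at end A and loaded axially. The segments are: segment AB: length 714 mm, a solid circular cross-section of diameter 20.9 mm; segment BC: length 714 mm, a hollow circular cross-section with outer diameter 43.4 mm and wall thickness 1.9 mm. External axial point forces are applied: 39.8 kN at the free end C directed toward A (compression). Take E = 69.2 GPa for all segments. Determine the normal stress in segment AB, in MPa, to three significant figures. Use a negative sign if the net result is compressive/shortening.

Internal axial forces (sectioning from the free end, tension +): N_BC = -39.8 kN, N_AB = -39.8 kN.
A_AB = 343.1 mm².
σ_AB = N_AB/A_AB = -39800/343.1 = -116 MPa.

-116 MPa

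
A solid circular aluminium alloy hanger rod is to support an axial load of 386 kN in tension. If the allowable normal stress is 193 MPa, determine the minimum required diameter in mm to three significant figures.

50.5 mm

Required area A ≥ P/σ_allow = 386000/193 = 2000 mm².
For a solid circular section, d ≥ √(4A/π) = 50.46 mm.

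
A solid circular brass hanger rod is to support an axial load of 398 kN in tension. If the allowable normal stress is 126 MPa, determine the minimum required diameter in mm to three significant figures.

63.4 mm

Required area A ≥ P/σ_allow = 398000/126 = 3159 mm².
For a solid circular section, d ≥ √(4A/π) = 63.42 mm.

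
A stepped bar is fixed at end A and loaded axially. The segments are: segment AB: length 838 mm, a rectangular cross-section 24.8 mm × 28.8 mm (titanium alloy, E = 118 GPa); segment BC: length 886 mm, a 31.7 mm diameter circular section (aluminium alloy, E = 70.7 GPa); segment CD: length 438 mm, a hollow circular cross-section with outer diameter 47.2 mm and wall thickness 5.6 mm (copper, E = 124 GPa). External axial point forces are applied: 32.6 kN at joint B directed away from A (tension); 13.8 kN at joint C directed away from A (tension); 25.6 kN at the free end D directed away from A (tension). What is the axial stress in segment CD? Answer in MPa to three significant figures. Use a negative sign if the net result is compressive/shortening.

35.0 MPa

Internal axial forces (sectioning from the free end, tension +): N_CD = 25.6 kN, N_BC = 39.4 kN, N_AB = 72 kN.
A_CD = 731.9 mm².
σ_CD = N_CD/A_CD = 25600/731.9 = 34.98 MPa.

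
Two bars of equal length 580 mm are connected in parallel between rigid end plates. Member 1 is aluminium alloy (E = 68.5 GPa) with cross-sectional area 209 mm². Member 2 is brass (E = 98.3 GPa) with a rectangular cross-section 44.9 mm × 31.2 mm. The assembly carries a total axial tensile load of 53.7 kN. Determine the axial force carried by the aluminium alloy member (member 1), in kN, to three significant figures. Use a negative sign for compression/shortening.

5.06 kN

A_2 = 1401 mm².
Equal strain + equilibrium ⇒ each member carries load in proportion to AE: A₁E₁ = 14320000 N, A₂E₂ = 137700000 N, ΣAE = 152000000 N.
F₁ = P·A₁E₁/ΣAE = 53700·14320000/152000000 = 5057 N.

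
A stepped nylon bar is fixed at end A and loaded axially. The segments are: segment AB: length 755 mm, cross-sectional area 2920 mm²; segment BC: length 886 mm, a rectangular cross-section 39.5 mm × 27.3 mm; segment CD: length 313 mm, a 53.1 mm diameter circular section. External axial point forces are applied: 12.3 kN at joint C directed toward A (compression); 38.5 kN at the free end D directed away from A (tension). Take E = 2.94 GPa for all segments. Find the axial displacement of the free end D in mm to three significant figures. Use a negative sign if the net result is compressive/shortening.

Internal axial forces (sectioning from the free end, tension +): N_CD = 38.5 kN, N_BC = 26.2 kN, N_AB = 26.2 kN.
A_BC = 1078 mm².
A_CD = 2215 mm².
δ_AB = 26200·755/(2920·2940) = 2.304 mm
δ_BC = 26200·886/(1078·2940) = 7.322 mm
δ_CD = 38500·313/(2215·2940) = 1.851 mm
δ = Σδ_i = 11.48 mm.

11.5 mm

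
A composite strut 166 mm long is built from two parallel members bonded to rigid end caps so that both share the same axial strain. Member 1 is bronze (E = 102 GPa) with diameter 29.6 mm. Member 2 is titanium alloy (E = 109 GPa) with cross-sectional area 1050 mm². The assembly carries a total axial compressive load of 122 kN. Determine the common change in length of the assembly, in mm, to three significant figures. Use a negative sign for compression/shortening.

A_1 = 688.1 mm².
Equal strain + equilibrium ⇒ each member carries load in proportion to AE: A₁E₁ = 70190000 N, A₂E₂ = 114400000 N, ΣAE = 184600000 N.
δ = PL/ΣAE = -122000·166/184600000 = -0.1097 mm.

-0.110 mm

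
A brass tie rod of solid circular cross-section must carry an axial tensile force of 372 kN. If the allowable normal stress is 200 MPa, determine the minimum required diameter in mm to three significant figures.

Required area A ≥ P/σ_allow = 372000/200 = 1860 mm².
For a solid circular section, d ≥ √(4A/π) = 48.66 mm.

48.7 mm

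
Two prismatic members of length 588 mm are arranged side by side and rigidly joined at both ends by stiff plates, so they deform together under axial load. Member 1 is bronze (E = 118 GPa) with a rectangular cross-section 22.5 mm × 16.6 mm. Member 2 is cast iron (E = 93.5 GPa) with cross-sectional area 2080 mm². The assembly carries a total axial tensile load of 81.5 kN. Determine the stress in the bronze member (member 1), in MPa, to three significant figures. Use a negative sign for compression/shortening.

A_1 = 373.5 mm².
Equal strain + equilibrium ⇒ each member carries load in proportion to AE: A₁E₁ = 44070000 N, A₂E₂ = 194500000 N, ΣAE = 238600000 N.
σ₁ = P·E₁/ΣAE = 81500·118000/238600000 = 40.31 MPa.

40.3 MPa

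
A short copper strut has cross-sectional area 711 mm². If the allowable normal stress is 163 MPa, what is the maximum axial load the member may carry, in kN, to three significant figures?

P_max = σ_allow · A = 163 · 711 = 115900 N = 115.9 kN.

116 kN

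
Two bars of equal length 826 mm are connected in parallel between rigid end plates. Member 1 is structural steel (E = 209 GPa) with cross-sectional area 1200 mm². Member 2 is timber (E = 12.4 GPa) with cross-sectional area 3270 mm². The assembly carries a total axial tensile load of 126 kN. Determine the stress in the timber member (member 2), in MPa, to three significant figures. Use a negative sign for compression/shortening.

5.36 MPa

Equal strain + equilibrium ⇒ each member carries load in proportion to AE: A₁E₁ = 250800000 N, A₂E₂ = 40550000 N, ΣAE = 291300000 N.
σ₂ = P·E₂/ΣAE = 126000·12400/291300000 = 5.363 MPa.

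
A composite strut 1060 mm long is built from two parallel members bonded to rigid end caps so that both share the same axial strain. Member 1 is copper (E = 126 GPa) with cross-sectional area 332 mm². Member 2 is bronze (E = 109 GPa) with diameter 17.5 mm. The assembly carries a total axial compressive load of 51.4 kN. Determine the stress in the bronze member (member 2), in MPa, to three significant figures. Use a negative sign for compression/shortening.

A_2 = 240.5 mm².
Equal strain + equilibrium ⇒ each member carries load in proportion to AE: A₁E₁ = 41830000 N, A₂E₂ = 26220000 N, ΣAE = 68050000 N.
σ₂ = P·E₂/ΣAE = -51400·109000/68050000 = -82.33 MPa.

-82.3 MPa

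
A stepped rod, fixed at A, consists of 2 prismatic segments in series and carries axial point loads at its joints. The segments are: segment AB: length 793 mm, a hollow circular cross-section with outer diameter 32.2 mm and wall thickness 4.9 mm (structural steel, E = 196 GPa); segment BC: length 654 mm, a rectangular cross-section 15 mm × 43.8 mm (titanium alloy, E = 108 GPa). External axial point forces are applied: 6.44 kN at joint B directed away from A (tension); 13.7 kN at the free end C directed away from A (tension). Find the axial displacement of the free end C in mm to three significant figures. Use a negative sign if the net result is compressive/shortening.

Internal axial forces (sectioning from the free end, tension +): N_BC = 13.7 kN, N_AB = 20.14 kN.
A_AB = 420.3 mm².
A_BC = 657 mm².
δ_AB = 20140·793/(420.3·196000) = 0.1939 mm
δ_BC = 13700·654/(657·108000) = 0.1263 mm
δ = Σδ_i = 0.3202 mm.

0.320 mm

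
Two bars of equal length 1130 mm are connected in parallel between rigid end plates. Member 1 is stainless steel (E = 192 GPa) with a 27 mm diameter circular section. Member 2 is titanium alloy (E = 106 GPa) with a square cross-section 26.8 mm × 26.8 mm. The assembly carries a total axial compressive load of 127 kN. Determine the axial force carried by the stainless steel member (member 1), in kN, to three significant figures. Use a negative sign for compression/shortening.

-75.0 kN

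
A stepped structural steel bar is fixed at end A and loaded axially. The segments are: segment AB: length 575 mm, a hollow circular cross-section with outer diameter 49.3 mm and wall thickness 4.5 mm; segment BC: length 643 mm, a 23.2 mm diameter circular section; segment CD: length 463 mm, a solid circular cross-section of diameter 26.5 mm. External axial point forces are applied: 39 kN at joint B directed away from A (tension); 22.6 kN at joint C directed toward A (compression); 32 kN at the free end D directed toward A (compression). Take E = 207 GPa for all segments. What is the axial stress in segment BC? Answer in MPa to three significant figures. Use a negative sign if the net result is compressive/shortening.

-129 MPa

Internal axial forces (sectioning from the free end, tension +): N_CD = -32 kN, N_BC = -54.6 kN, N_AB = -15.6 kN.
A_BC = 422.7 mm².
σ_BC = N_BC/A_BC = -54600/422.7 = -129.2 MPa.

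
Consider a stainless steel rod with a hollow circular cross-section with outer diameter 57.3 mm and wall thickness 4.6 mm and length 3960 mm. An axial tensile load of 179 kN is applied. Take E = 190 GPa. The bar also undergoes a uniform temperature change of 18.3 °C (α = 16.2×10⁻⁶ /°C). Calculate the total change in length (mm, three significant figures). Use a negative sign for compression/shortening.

A = 761.6 mm².
δ_mech = NL/(AE) = 179000·3960/(761.6·190000) = 4.899 mm.
δ_thermal = αLΔT = 16.2e-6·3960·18.3 = 1.174 mm.
δ = δ_mech + δ_thermal = 6.073 mm.

6.07 mm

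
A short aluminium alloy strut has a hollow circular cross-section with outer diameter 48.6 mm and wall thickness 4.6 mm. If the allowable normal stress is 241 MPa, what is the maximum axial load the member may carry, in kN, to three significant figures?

153 kN

A = 635.9 mm².
P_max = σ_allow · A = 241 · 635.9 = 153200 N = 153.2 kN.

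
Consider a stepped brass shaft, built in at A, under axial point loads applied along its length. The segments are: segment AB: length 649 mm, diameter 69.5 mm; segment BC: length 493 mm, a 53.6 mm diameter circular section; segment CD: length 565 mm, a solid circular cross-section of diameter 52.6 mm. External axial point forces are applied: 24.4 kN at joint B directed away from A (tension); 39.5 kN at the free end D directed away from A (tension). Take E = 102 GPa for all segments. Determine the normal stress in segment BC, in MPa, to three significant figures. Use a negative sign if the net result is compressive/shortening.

Internal axial forces (sectioning from the free end, tension +): N_CD = 39.5 kN, N_BC = 39.5 kN, N_AB = 63.9 kN.
A_BC = 2256 mm².
σ_BC = N_BC/A_BC = 39500/2256 = 17.51 MPa.

17.5 MPa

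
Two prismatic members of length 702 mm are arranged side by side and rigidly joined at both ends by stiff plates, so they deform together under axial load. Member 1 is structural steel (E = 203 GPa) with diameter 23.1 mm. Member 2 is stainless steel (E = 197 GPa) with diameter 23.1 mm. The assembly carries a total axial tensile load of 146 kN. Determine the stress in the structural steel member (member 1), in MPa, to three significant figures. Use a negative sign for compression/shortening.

A_1 = 419.1 mm².
A_2 = 419.1 mm².
Equal strain + equilibrium ⇒ each member carries load in proportion to AE: A₁E₁ = 85080000 N, A₂E₂ = 82560000 N, ΣAE = 167600000 N.
σ₁ = P·E₁/ΣAE = 146000·203000/167600000 = 176.8 MPa.

177 MPa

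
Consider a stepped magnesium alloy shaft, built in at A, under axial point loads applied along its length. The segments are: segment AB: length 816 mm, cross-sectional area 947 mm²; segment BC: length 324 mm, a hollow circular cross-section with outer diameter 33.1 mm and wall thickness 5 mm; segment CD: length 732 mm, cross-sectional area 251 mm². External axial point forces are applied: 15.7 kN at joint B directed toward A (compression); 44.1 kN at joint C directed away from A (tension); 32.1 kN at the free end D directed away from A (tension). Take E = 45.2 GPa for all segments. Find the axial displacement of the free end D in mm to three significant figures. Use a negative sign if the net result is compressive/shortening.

4.46 mm

Internal axial forces (sectioning from the free end, tension +): N_CD = 32.1 kN, N_BC = 76.2 kN, N_AB = 60.5 kN.
A_BC = 441.4 mm².
δ_AB = 60500·816/(947·45200) = 1.153 mm
δ_BC = 76200·324/(441.4·45200) = 1.237 mm
δ_CD = 32100·732/(251·45200) = 2.071 mm
δ = Σδ_i = 4.462 mm.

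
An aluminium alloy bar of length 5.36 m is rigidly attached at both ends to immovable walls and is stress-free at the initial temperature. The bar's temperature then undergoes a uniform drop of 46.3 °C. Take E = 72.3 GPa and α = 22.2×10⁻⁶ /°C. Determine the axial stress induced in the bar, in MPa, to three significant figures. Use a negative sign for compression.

74.3 MPa

Free thermal expansion αLΔT = 22.2e-6 · 5360 · -46.3 = -5.509 mm.
The walls impose strain ε = −(-5.509)/5360 = 1.0279e-03; σ = Eε = 72300 · 1.0279e-03 = 74.31 MPa.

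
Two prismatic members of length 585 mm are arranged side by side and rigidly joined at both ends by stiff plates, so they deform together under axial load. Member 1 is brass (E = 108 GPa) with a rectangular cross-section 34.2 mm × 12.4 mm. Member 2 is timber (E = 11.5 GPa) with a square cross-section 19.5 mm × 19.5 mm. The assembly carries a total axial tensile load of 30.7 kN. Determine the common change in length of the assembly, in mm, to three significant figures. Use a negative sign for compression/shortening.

0.358 mm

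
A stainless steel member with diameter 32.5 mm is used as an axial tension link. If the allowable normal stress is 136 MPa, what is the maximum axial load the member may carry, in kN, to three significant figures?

113 kN

A = 829.6 mm².
P_max = σ_allow · A = 136 · 829.6 = 112800 N = 112.8 kN.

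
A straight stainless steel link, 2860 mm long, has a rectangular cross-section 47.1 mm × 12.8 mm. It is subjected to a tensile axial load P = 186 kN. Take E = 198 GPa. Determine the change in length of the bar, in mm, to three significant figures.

A = 602.9 mm².
δ_mech = NL/(AE) = 186000·2860/(602.9·198000) = 4.456 mm.

4.46 mm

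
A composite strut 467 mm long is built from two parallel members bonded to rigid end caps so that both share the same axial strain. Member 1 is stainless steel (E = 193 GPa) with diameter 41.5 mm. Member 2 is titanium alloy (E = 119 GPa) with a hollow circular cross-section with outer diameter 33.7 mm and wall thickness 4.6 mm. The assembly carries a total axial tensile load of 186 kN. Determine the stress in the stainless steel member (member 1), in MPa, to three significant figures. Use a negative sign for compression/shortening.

A_1 = 1353 mm².
A_2 = 420.5 mm².
Equal strain + equilibrium ⇒ each member carries load in proportion to AE: A₁E₁ = 261100000 N, A₂E₂ = 50040000 N, ΣAE = 311100000 N.
σ₁ = P·E₁/ΣAE = 186000·193000/311100000 = 115.4 MPa.

115 MPa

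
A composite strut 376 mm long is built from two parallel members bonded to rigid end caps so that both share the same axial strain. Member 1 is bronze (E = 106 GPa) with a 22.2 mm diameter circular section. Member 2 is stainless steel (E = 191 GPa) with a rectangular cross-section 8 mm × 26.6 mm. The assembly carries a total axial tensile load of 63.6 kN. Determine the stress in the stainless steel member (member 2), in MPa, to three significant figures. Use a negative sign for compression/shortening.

149 MPa

A_1 = 387.1 mm².
A_2 = 212.8 mm².
Equal strain + equilibrium ⇒ each member carries load in proportion to AE: A₁E₁ = 41030000 N, A₂E₂ = 40640000 N, ΣAE = 81670000 N.
σ₂ = P·E₂/ΣAE = 63600·191000/81670000 = 148.7 MPa.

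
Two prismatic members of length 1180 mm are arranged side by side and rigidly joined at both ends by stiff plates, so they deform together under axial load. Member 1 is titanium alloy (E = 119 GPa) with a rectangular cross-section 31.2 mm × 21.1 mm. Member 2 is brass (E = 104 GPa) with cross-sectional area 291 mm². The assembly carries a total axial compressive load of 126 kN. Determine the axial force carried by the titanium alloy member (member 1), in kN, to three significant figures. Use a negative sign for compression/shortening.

-90.9 kN

A_1 = 658.3 mm².
Equal strain + equilibrium ⇒ each member carries load in proportion to AE: A₁E₁ = 78340000 N, A₂E₂ = 30260000 N, ΣAE = 108600000 N.
F₁ = P·A₁E₁/ΣAE = -126000·78340000/108600000 = -90890 N.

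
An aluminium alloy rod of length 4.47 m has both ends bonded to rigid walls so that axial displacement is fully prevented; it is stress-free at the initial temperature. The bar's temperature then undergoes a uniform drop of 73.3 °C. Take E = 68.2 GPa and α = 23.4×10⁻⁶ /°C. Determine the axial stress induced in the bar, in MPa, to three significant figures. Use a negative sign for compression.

117 MPa

Free thermal expansion αLΔT = 23.4e-6 · 4470 · -73.3 = -7.667 mm.
The walls impose strain ε = −(-7.667)/4470 = 1.7152e-03; σ = Eε = 68200 · 1.7152e-03 = 117 MPa.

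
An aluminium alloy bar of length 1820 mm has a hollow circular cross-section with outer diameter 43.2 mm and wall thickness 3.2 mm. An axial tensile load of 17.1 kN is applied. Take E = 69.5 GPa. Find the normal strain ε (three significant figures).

6.12e-04

A = 402.1 mm².
σ = N/A = 42.52 MPa; ε = σ/E = 42.52/69500 = 6.119e-04.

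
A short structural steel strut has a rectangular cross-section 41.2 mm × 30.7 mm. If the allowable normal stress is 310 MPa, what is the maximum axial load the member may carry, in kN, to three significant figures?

392 kN

A = 1265 mm².
P_max = σ_allow · A = 310 · 1265 = 392100 N = 392.1 kN.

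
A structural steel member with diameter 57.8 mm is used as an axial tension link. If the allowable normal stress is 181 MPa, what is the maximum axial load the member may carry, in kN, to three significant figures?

475 kN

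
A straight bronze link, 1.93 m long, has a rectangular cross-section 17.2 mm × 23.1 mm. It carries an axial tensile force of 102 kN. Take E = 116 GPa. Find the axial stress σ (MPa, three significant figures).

257 MPa

A = 397.3 mm².
σ = N/A = 102000/397.3 = 256.7 MPa.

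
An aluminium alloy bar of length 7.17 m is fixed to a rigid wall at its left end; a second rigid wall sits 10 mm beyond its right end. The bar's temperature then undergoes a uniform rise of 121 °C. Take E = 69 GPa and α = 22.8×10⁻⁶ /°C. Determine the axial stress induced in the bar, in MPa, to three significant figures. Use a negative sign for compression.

Free thermal expansion αLΔT = 22.8e-6 · 7170 · 121 = 19.78 mm.
The walls engage after the gap closes; constrained expansion = 19.78 − 10 = 9.781 mm.
The walls impose strain ε = −(9.781)/7170 = -1.3641e-03; σ = Eε = 69000 · -1.3641e-03 = -94.12 MPa.

-94.1 MPa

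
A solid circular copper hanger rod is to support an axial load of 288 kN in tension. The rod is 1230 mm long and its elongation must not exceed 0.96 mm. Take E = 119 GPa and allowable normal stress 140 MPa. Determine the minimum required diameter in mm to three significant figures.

Required area A ≥ P/σ_allow = 288000/140 = 2057 mm².
For a solid circular section, d ≥ √(4A/π) = 51.18 mm.
Elongation limit: A ≥ PL/(Eδ_allow) = 288000·1230/(119000·0.96) = 3101 mm² ⇒ d ≥ 62.83 mm.
The elongation limit governs.

62.8 mm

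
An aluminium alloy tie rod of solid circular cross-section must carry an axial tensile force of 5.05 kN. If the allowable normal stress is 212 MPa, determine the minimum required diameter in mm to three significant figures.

Required area A ≥ P/σ_allow = 5050/212 = 23.82 mm².
For a solid circular section, d ≥ √(4A/π) = 5.507 mm.

5.51 mm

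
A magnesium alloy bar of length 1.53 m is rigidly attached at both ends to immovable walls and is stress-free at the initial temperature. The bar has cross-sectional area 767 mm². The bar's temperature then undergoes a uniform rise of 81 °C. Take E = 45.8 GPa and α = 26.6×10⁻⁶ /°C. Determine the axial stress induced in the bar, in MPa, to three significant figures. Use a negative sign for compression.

-98.7 MPa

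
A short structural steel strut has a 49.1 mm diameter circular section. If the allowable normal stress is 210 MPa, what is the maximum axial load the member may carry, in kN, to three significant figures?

A = 1893 mm².
P_max = σ_allow · A = 210 · 1893 = 397600 N = 397.6 kN.

398 kN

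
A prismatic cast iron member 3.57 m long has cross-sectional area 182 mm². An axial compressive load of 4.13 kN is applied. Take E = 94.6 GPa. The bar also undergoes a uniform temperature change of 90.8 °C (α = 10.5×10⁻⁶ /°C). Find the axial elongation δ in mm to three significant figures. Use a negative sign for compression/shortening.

2.55 mm

δ_mech = NL/(AE) = -4130·3570/(182·94600) = -0.8564 mm.
δ_thermal = αLΔT = 10.5e-6·3570·90.8 = 3.404 mm.
δ = δ_mech + δ_thermal = 2.547 mm.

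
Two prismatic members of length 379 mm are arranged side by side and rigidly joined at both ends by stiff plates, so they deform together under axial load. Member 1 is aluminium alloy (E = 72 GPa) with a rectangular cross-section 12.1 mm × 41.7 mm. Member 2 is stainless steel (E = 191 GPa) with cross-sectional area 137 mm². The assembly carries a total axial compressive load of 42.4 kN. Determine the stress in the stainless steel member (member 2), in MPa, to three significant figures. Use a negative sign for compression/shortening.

A_1 = 504.6 mm².
Equal strain + equilibrium ⇒ each member carries load in proportion to AE: A₁E₁ = 36330000 N, A₂E₂ = 26170000 N, ΣAE = 62500000 N.
σ₂ = P·E₂/ΣAE = -42400·191000/62500000 = -129.6 MPa.

-130 MPa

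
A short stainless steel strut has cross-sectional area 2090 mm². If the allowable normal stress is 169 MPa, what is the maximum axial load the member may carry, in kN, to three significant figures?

P_max = σ_allow · A = 169 · 2090 = 353200 N = 353.2 kN.

353 kN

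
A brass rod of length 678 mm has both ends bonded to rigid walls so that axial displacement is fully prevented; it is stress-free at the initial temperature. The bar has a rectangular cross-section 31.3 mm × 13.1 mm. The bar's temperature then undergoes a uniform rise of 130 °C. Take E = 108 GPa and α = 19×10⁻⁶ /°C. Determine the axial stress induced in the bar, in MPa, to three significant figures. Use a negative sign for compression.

-267 MPa

Free thermal expansion αLΔT = 19e-6 · 678 · 130 = 1.675 mm.
The walls impose strain ε = −(1.675)/678 = -2.4700e-03; σ = Eε = 108000 · -2.4700e-03 = -266.8 MPa.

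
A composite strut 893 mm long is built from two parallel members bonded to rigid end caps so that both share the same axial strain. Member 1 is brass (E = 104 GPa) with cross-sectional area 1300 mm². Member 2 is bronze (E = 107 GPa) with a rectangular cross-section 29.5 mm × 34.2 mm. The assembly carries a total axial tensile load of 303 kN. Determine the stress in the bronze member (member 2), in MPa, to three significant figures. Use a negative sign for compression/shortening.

133 MPa

A_2 = 1009 mm².
Equal strain + equilibrium ⇒ each member carries load in proportion to AE: A₁E₁ = 135200000 N, A₂E₂ = 108000000 N, ΣAE = 243200000 N.
σ₂ = P·E₂/ΣAE = 303000·107000/243200000 = 133.3 MPa.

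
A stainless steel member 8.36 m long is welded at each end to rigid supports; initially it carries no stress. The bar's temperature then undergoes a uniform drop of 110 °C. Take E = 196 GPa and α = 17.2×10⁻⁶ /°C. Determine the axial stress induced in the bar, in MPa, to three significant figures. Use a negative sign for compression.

Free thermal expansion αLΔT = 17.2e-6 · 8360 · -110 = -15.82 mm.
The walls impose strain ε = −(-15.82)/8360 = 1.8920e-03; σ = Eε = 196000 · 1.8920e-03 = 370.8 MPa.

371 MPa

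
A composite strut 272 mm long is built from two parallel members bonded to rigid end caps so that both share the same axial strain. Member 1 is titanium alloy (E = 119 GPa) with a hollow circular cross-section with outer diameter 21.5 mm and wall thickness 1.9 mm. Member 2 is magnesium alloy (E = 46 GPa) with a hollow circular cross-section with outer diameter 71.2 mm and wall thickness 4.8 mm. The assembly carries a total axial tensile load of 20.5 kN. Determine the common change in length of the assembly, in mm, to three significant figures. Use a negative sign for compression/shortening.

A_1 = 117 mm².
A_2 = 1001 mm².
Equal strain + equilibrium ⇒ each member carries load in proportion to AE: A₁E₁ = 13920000 N, A₂E₂ = 46060000 N, ΣAE = 59980000 N.
δ = PL/ΣAE = 20500·272/59980000 = 0.09296 mm.

0.0930 mm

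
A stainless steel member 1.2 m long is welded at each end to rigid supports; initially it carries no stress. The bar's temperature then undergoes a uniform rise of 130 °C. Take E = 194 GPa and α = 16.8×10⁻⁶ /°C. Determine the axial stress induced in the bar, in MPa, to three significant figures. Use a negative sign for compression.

-424 MPa

Free thermal expansion αLΔT = 16.8e-6 · 1200 · 130 = 2.621 mm.
The walls impose strain ε = −(2.621)/1200 = -2.1840e-03; σ = Eε = 194000 · -2.1840e-03 = -423.7 MPa.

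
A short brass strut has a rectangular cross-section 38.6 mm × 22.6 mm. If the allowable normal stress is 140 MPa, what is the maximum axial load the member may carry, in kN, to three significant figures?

122 kN

A = 872.4 mm².
P_max = σ_allow · A = 140 · 872.4 = 122100 N = 122.1 kN.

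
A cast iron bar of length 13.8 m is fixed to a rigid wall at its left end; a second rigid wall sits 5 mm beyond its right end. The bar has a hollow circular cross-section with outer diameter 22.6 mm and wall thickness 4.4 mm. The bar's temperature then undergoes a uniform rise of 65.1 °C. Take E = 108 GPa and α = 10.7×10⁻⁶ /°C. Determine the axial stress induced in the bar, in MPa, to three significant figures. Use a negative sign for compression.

-36.1 MPa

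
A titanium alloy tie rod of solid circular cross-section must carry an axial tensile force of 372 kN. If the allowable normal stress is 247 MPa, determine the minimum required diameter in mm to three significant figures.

43.8 mm

Required area A ≥ P/σ_allow = 372000/247 = 1506 mm².
For a solid circular section, d ≥ √(4A/π) = 43.79 mm.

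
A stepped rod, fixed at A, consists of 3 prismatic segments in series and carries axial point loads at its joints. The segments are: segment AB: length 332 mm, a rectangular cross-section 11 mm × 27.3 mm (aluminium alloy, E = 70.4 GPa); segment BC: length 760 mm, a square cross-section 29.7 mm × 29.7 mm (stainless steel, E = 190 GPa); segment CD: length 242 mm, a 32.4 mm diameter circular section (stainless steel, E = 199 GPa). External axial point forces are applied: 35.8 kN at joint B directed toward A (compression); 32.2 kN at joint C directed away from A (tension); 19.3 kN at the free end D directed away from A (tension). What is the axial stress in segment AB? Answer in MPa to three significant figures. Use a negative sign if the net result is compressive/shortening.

Internal axial forces (sectioning from the free end, tension +): N_CD = 19.3 kN, N_BC = 51.5 kN, N_AB = 15.7 kN.
A_AB = 300.3 mm².
σ_AB = N_AB/A_AB = 15700/300.3 = 52.28 MPa.

52.3 MPa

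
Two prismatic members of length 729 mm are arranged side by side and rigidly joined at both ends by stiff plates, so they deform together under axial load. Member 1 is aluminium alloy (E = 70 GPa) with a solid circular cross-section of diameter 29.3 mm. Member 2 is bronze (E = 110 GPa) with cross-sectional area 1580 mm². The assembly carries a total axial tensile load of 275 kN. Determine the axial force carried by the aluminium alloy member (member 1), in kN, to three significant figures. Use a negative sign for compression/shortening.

A_1 = 674.3 mm².
Equal strain + equilibrium ⇒ each member carries load in proportion to AE: A₁E₁ = 47200000 N, A₂E₂ = 173800000 N, ΣAE = 221000000 N.
F₁ = P·A₁E₁/ΣAE = 275000·47200000/221000000 = 58730 N.

58.7 kN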